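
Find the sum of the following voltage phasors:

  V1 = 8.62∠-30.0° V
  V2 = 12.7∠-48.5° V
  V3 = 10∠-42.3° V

Step 1 — Convert each phasor to rectangular form:
  V1 = 8.62·(cos(-30.0°) + j·sin(-30.0°)) = 7.465 - j4.31 V
  V2 = 12.7·(cos(-48.5°) + j·sin(-48.5°)) = 8.415 - j9.512 V
  V3 = 10·(cos(-42.3°) + j·sin(-42.3°)) = 7.396 - j6.73 V
Step 2 — Sum components: V_total = 23.28 - j20.55 V.
Step 3 — Convert to polar: |V_total| = 31.05 V, ∠V_total = -41.4°.

V_total = 31.05∠-41.4° V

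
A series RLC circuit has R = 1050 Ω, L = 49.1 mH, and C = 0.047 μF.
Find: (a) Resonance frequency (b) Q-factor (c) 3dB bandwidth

Step 1 — Resonance: ω₀ = 1/√(LC) = 1/√(0.0491·4.7e-08) = 2.082e+04 rad/s.
Step 2 — f₀ = ω₀/(2π) = 3313 Hz.
Step 3 — Series Q: Q = ω₀L/R = 2.082e+04·0.0491/1050 = 0.9734.
Step 4 — Bandwidth: Δω = ω₀/Q = 2.138e+04 rad/s; BW = Δω/(2π) = 3404 Hz.

(a) f₀ = 3313 Hz  (b) Q = 0.9734  (c) BW = 3404 Hz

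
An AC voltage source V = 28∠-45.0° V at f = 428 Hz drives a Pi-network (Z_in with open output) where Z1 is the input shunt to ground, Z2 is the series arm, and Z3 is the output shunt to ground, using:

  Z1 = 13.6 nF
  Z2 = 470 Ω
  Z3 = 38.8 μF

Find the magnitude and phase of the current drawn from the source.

Step 1 — Angular frequency: ω = 2π·f = 2π·428 = 2689 rad/s.
Step 2 — Component impedances:
  Z1: Z = 1/(jωC) = -j/(ω·C) = 0 - j2.734e+04 Ω
  Z2: Z = R = 470 Ω
  Z3: Z = 1/(jωC) = -j/(ω·C) = 0 - j9.584 Ω
Step 3 — With open output, the series arm Z2 and the output shunt Z3 appear in series to ground: Z2 + Z3 = 470 - j9.584 Ω.
Step 4 — Parallel with input shunt Z1: Z_in = Z1 || (Z2 + Z3) = 469.5 - j17.65 Ω = 469.9∠-2.2° Ω.
Step 5 — Source phasor: V = 28∠-45.0° V = 19.8 - j19.8 V.
Step 6 — Ohm's law: I = V / Z_total = (19.8 - j19.8) / (469.5 - j17.65) = 0.04369 - j0.04053 A.
Step 7 — Convert to polar: |I| = 0.05959 A, ∠I = -42.8°.

I = 0.05959∠-42.8° A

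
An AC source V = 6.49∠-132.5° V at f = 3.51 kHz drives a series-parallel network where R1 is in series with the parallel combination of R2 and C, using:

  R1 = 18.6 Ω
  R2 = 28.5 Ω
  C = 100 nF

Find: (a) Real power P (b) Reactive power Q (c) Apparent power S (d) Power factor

Step 1 — Angular frequency: ω = 2π·f = 2π·3510 = 2.205e+04 rad/s.
Step 2 — Component impedances:
  R1: Z = R = 18.6 Ω
  R2: Z = R = 28.5 Ω
  C: Z = 1/(jωC) = -j/(ω·C) = 0 - j453.4 Ω
Step 3 — Parallel branch: R2 || C = 1/(1/R2 + 1/C) = 28.39 - j1.784 Ω.
Step 4 — Series with R1: Z_total = R1 + (R2 || C) = 46.99 - j1.784 Ω = 47.02∠-2.2° Ω.
Step 5 — Source phasor: V = 6.49∠-132.5° V = -4.385 - j4.785 V.
Step 6 — Current: I = V / Z = -0.08932 - j0.1052 A = 0.138∠-130.3° A.
Step 7 — Complex power: S = V·I* = 0.8951 - j0.03399 VA.
Step 8 — Real power: P = Re(S) = 0.8951 W.
Step 9 — Reactive power: Q = Im(S) = -0.03399 VAR.
Step 10 — Apparent power: |S| = 0.8958 VA.
Step 11 — Power factor: PF = P/|S| = 0.9993 (leading).

(a) P = 0.8951 W  (b) Q = -0.03399 VAR  (c) S = 0.8958 VA  (d) PF = 0.9993 (leading)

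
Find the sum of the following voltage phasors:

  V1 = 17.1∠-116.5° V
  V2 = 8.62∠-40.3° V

Step 1 — Convert each phasor to rectangular form:
  V1 = 17.1·(cos(-116.5°) + j·sin(-116.5°)) = -7.63 - j15.3 V
  V2 = 8.62·(cos(-40.3°) + j·sin(-40.3°)) = 6.574 - j5.575 V
Step 2 — Sum components: V_total = -1.056 - j20.88 V.
Step 3 — Convert to polar: |V_total| = 20.91 V, ∠V_total = -92.9°.

V_total = 20.91∠-92.9° V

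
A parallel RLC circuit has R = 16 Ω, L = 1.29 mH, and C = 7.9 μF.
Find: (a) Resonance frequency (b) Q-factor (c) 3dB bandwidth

Step 1 — Resonance: ω₀ = 1/√(LC) = 1/√(0.00129·7.9e-06) = 9906 rad/s.
Step 2 — f₀ = ω₀/(2π) = 1577 Hz.
Step 3 — Parallel Q: Q = R/(ω₀L) = 16/(9906·0.00129) = 1.252.
Step 4 — Bandwidth: Δω = ω₀/Q = 7911 rad/s; BW = Δω/(2π) = 1259 Hz.

(a) f₀ = 1577 Hz  (b) Q = 1.252  (c) BW = 1259 Hz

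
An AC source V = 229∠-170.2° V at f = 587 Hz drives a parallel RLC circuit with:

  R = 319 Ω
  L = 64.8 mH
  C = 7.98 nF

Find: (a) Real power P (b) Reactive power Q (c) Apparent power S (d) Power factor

Step 1 — Angular frequency: ω = 2π·f = 2π·587 = 3688 rad/s.
Step 2 — Component impedances:
  R: Z = R = 319 Ω
  L: Z = jωL = j·3688·0.0648 = 0 + j239 Ω
  C: Z = 1/(jωC) = -j/(ω·C) = 0 - j3.398e+04 Ω
Step 3 — Parallel combination: 1/Z_total = 1/R + 1/L + 1/C; Z_total = 115.7 + j153.4 Ω = 192.1∠53.0° Ω.
Step 4 — Source phasor: V = 229∠-170.2° V = -225.7 - j38.98 V.
Step 5 — Current: I = V / Z = -0.8693 + j0.8154 A = 1.192∠136.8° A.
Step 6 — Complex power: S = V·I* = 164.4 + j217.9 VA.
Step 7 — Real power: P = Re(S) = 164.4 W.
Step 8 — Reactive power: Q = Im(S) = 217.9 VAR.
Step 9 — Apparent power: |S| = 272.9 VA.
Step 10 — Power factor: PF = P/|S| = 0.6023 (lagging).

(a) P = 164.4 W  (b) Q = 217.9 VAR  (c) S = 272.9 VA  (d) PF = 0.6023 (lagging)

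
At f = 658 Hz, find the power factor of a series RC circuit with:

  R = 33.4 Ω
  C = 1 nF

Step 1 — Angular frequency: ω = 2π·f = 2π·658 = 4134 rad/s.
Step 2 — Component impedances:
  R: Z = R = 33.4 Ω
  C: Z = 1/(jωC) = -j/(ω·C) = 0 - j2.419e+05 Ω
Step 3 — Series combination: Z_total = R + C = 33.4 - j2.419e+05 Ω = 2.419e+05∠-90.0° Ω.
Step 4 — Power factor: PF = cos(φ) = Re(Z)/|Z| = 33.4/2.419e+05 = 0.0001381.
Step 5 — Type: Im(Z) = -2.419e+05 ⇒ leading (phase φ = -90.0°).

PF = 0.0001381 (leading, φ = -90.0°)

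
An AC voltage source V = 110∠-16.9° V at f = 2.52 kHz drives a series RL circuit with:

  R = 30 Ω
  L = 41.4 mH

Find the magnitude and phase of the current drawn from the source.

Step 1 — Angular frequency: ω = 2π·f = 2π·2520 = 1.583e+04 rad/s.
Step 2 — Component impedances:
  R: Z = R = 30 Ω
  L: Z = jωL = j·1.583e+04·0.0414 = 0 + j655.5 Ω
Step 3 — Series combination: Z_total = R + L = 30 + j655.5 Ω = 656.2∠87.4° Ω.
Step 4 — Source phasor: V = 110∠-16.9° V = 105.2 - j31.98 V.
Step 5 — Ohm's law: I = V / Z_total = (105.2 - j31.98) / (30 + j655.5) = -0.04135 - j0.1625 A.
Step 6 — Convert to polar: |I| = 0.1676 A, ∠I = -104.3°.

I = 0.1676∠-104.3° A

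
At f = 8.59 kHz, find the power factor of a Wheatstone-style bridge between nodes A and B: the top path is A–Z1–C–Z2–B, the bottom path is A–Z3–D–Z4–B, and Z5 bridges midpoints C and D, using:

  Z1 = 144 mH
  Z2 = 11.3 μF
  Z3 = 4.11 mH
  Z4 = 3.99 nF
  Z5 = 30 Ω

Step 1 — Angular frequency: ω = 2π·f = 2π·8590 = 5.397e+04 rad/s.
Step 2 — Component impedances:
  Z1: Z = jωL = j·5.397e+04·0.144 = 0 + j7772 Ω
  Z2: Z = 1/(jωC) = -j/(ω·C) = 0 - j1.64 Ω
  Z3: Z = jωL = j·5.397e+04·0.00411 = 0 + j221.8 Ω
  Z4: Z = 1/(jωC) = -j/(ω·C) = 0 - j4644 Ω
  Z5: Z = R = 30 Ω
Step 3 — Bridge requires nodal analysis (the Z5 bridge couples midpoints C and D, so the two paths cannot be reduced to a simple series/parallel combination). Setting node B to ground and injecting 1 A at node A, the 3-node admittance system at A, C, D solves to V_A = Z_AB = 28.34 + j214 Ω = 215.8∠82.5° Ω.
Step 4 — Power factor: PF = cos(φ) = Re(Z)/|Z| = 28.34/215.8 = 0.1313.
Step 5 — Type: Im(Z) = 214 ⇒ lagging (phase φ = 82.5°).

PF = 0.1313 (lagging, φ = 82.5°)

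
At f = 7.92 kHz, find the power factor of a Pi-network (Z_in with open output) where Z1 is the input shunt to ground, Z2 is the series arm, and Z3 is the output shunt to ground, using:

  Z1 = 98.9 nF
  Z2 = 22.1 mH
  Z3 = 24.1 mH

Step 1 — Angular frequency: ω = 2π·f = 2π·7920 = 4.976e+04 rad/s.
Step 2 — Component impedances:
  Z1: Z = 1/(jωC) = -j/(ω·C) = 0 - j203.2 Ω
  Z2: Z = jωL = j·4.976e+04·0.0221 = 0 + j1100 Ω
  Z3: Z = jωL = j·4.976e+04·0.0241 = 0 + j1199 Ω
Step 3 — With open output, the series arm Z2 and the output shunt Z3 appear in series to ground: Z2 + Z3 = 0 + j2299 Ω.
Step 4 — Parallel with input shunt Z1: Z_in = Z1 || (Z2 + Z3) = 0 - j222.9 Ω = 222.9∠-90.0° Ω.
Step 5 — Power factor: PF = cos(φ) = Re(Z)/|Z| = 0/222.9 = 0.
Step 6 — Type: Im(Z) = -222.9 ⇒ leading (phase φ = -90.0°).

PF = 0 (leading, φ = -90.0°)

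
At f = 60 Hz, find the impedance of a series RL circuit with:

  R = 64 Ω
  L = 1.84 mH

Step 1 — Angular frequency: ω = 2π·f = 2π·60 = 377 rad/s.
Step 2 — Component impedances:
  R: Z = R = 64 Ω
  L: Z = jωL = j·377·0.00184 = 0 + j0.6937 Ω
Step 3 — Series combination: Z_total = R + L = 64 + j0.6937 Ω = 64∠0.6° Ω.

Z = 64 + j0.6937 Ω = 64∠0.6° Ω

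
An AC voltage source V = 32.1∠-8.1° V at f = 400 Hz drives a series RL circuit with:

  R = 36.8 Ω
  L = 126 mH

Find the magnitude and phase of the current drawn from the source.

Step 1 — Angular frequency: ω = 2π·f = 2π·400 = 2513 rad/s.
Step 2 — Component impedances:
  R: Z = R = 36.8 Ω
  L: Z = jωL = j·2513·0.126 = 0 + j316.7 Ω
Step 3 — Series combination: Z_total = R + L = 36.8 + j316.7 Ω = 318.8∠83.4° Ω.
Step 4 — Source phasor: V = 32.1∠-8.1° V = 31.78 - j4.523 V.
Step 5 — Ohm's law: I = V / Z_total = (31.78 - j4.523) / (36.8 + j316.7) = -0.002586 - j0.1007 A.
Step 6 — Convert to polar: |I| = 0.1007 A, ∠I = -91.5°.

I = 0.1007∠-91.5° A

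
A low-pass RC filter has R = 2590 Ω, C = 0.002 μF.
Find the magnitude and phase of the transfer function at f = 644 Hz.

Step 1 — Angular frequency: ω = 2π·644 = 4046 rad/s.
Step 2 — Transfer function: H(jω) = 1/(1 + jωRC).
Step 3 — Denominator: 1 + jωRC = 1 + j·4046·2590·2e-09 = 1 + j0.02096.
Step 4 — H = 0.9996 - j0.02095.
Step 5 — Magnitude: |H| = 0.9998 (-0.0 dB); phase: φ = -1.2°.

|H| = 0.9998 (-0.0 dB), φ = -1.2°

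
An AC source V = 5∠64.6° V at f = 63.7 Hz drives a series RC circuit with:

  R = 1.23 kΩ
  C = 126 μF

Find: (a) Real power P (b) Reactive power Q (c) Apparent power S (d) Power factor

Step 1 — Angular frequency: ω = 2π·f = 2π·63.7 = 400.2 rad/s.
Step 2 — Component impedances:
  R: Z = R = 1230 Ω
  C: Z = 1/(jωC) = -j/(ω·C) = 0 - j19.83 Ω
Step 3 — Series combination: Z_total = R + C = 1230 - j19.83 Ω = 1230∠-0.9° Ω.
Step 4 — Source phasor: V = 5∠64.6° V = 2.145 + j4.517 V.
Step 5 — Current: I = V / Z = 0.001684 + j0.003699 A = 0.004065∠65.5° A.
Step 6 — Complex power: S = V·I* = 0.02032 - j0.0003276 VA.
Step 7 — Real power: P = Re(S) = 0.02032 W.
Step 8 — Reactive power: Q = Im(S) = -0.0003276 VAR.
Step 9 — Apparent power: |S| = 0.02032 VA.
Step 10 — Power factor: PF = P/|S| = 0.9999 (leading).

(a) P = 0.02032 W  (b) Q = -0.0003276 VAR  (c) S = 0.02032 VA  (d) PF = 0.9999 (leading)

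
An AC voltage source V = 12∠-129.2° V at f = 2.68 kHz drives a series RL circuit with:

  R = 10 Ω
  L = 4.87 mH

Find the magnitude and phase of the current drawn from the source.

Step 1 — Angular frequency: ω = 2π·f = 2π·2680 = 1.684e+04 rad/s.
Step 2 — Component impedances:
  R: Z = R = 10 Ω
  L: Z = jωL = j·1.684e+04·0.00487 = 0 + j82.01 Ω
Step 3 — Series combination: Z_total = R + L = 10 + j82.01 Ω = 82.61∠83.0° Ω.
Step 4 — Source phasor: V = 12∠-129.2° V = -7.584 - j9.299 V.
Step 5 — Ohm's law: I = V / Z_total = (-7.584 - j9.299) / (10 + j82.01) = -0.1228 + j0.07751 A.
Step 6 — Convert to polar: |I| = 0.1453 A, ∠I = 147.8°.

I = 0.1453∠147.8° A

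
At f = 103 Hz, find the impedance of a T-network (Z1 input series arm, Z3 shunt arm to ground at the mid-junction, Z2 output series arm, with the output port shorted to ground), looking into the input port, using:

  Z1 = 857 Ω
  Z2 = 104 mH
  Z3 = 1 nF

Step 1 — Angular frequency: ω = 2π·f = 2π·103 = 647.2 rad/s.
Step 2 — Component impedances:
  Z1: Z = R = 857 Ω
  Z2: Z = jωL = j·647.2·0.104 = 0 + j67.31 Ω
  Z3: Z = 1/(jωC) = -j/(ω·C) = 0 - j1.545e+06 Ω
Step 3 — With the output port shorted to ground, the output series arm Z2 runs from the junction to ground; the shunt arm Z3 also runs from the junction to ground. They appear in parallel: Z3 || Z2 = 0 + j67.31 Ω.
Step 4 — Series with input arm Z1: Z_in = Z1 + (Z3 || Z2) = 857 + j67.31 Ω = 859.6∠4.5° Ω.

Z = 857 + j67.31 Ω = 859.6∠4.5° Ω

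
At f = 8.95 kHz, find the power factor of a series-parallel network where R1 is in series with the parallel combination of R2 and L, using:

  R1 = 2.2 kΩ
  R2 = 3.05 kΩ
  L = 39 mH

Step 1 — Angular frequency: ω = 2π·f = 2π·8950 = 5.623e+04 rad/s.
Step 2 — Component impedances:
  R1: Z = R = 2200 Ω
  R2: Z = R = 3050 Ω
  L: Z = jωL = j·5.623e+04·0.039 = 0 + j2193 Ω
Step 3 — Parallel branch: R2 || L = 1/(1/R2 + 1/L) = 1040 + j1446 Ω.
Step 4 — Series with R1: Z_total = R1 + (R2 || L) = 3240 + j1446 Ω = 3547∠24.0° Ω.
Step 5 — Power factor: PF = cos(φ) = Re(Z)/|Z| = 3239.5/3547.5 = 0.9132.
Step 6 — Type: Im(Z) = 1446 ⇒ lagging (phase φ = 24.0°).

PF = 0.9132 (lagging, φ = 24.0°)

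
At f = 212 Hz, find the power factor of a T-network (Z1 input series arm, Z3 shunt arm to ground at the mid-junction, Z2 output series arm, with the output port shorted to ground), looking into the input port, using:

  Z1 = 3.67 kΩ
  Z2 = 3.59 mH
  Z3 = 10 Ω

Step 1 — Angular frequency: ω = 2π·f = 2π·212 = 1332 rad/s.
Step 2 — Component impedances:
  Z1: Z = R = 3670 Ω
  Z2: Z = jωL = j·1332·0.00359 = 0 + j4.782 Ω
  Z3: Z = R = 10 Ω
Step 3 — With the output port shorted to ground, the output series arm Z2 runs from the junction to ground; the shunt arm Z3 also runs from the junction to ground. They appear in parallel: Z3 || Z2 = 1.861 + j3.892 Ω.
Step 4 — Series with input arm Z1: Z_in = Z1 + (Z3 || Z2) = 3672 + j3.892 Ω = 3672∠0.1° Ω.
Step 5 — Power factor: PF = cos(φ) = Re(Z)/|Z| = 3672/3672 = 1.
Step 6 — Type: Im(Z) = 3.892 ⇒ lagging (phase φ = 0.1°).

PF = 1 (lagging, φ = 0.1°)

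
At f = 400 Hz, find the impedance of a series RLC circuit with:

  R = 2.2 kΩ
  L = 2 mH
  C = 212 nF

Step 1 — Angular frequency: ω = 2π·f = 2π·400 = 2513 rad/s.
Step 2 — Component impedances:
  R: Z = R = 2200 Ω
  L: Z = jωL = j·2513·0.002 = 0 + j5.027 Ω
  C: Z = 1/(jωC) = -j/(ω·C) = 0 - j1877 Ω
Step 3 — Series combination: Z_total = R + L + C = 2200 - j1872 Ω = 2889∠-40.4° Ω.

Z = 2200 - j1872 Ω = 2889∠-40.4° Ω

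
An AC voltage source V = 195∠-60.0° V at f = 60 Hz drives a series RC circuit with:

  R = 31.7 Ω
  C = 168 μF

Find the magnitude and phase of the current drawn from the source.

Step 1 — Angular frequency: ω = 2π·f = 2π·60 = 377 rad/s.
Step 2 — Component impedances:
  R: Z = R = 31.7 Ω
  C: Z = 1/(jωC) = -j/(ω·C) = 0 - j15.79 Ω
Step 3 — Series combination: Z_total = R + C = 31.7 - j15.79 Ω = 35.41∠-26.5° Ω.
Step 4 — Source phasor: V = 195∠-60.0° V = 97.5 - j168.9 V.
Step 5 — Ohm's law: I = V / Z_total = (97.5 - j168.9) / (31.7 - j15.79) = 4.59 - j3.041 A.
Step 6 — Convert to polar: |I| = 5.506 A, ∠I = -33.5°.

I = 5.506∠-33.5° A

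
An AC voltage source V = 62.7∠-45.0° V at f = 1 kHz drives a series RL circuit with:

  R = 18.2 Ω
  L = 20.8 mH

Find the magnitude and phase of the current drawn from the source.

Step 1 — Angular frequency: ω = 2π·f = 2π·1000 = 6283 rad/s.
Step 2 — Component impedances:
  R: Z = R = 18.2 Ω
  L: Z = jωL = j·6283·0.0208 = 0 + j130.7 Ω
Step 3 — Series combination: Z_total = R + L = 18.2 + j130.7 Ω = 132∠82.1° Ω.
Step 4 — Source phasor: V = 62.7∠-45.0° V = 44.34 - j44.34 V.
Step 5 — Ohm's law: I = V / Z_total = (44.34 - j44.34) / (18.2 + j130.7) = -0.2864 - j0.3791 A.
Step 6 — Convert to polar: |I| = 0.4752 A, ∠I = -127.1°.

I = 0.4752∠-127.1° A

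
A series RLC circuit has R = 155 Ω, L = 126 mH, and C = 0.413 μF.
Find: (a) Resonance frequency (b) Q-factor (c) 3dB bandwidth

Step 1 — Resonance: ω₀ = 1/√(LC) = 1/√(0.126·4.13e-07) = 4384 rad/s.
Step 2 — f₀ = ω₀/(2π) = 697.7 Hz.
Step 3 — Series Q: Q = ω₀L/R = 4384·0.126/155 = 3.564.
Step 4 — Bandwidth: Δω = ω₀/Q = 1230 rad/s; BW = Δω/(2π) = 195.8 Hz.

(a) f₀ = 697.7 Hz  (b) Q = 3.564  (c) BW = 195.8 Hz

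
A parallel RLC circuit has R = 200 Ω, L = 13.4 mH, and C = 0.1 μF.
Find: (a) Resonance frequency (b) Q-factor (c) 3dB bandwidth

Step 1 — Resonance: ω₀ = 1/√(LC) = 1/√(0.0134·1e-07) = 2.732e+04 rad/s.
Step 2 — f₀ = ω₀/(2π) = 4348 Hz.
Step 3 — Parallel Q: Q = R/(ω₀L) = 200/(2.732e+04·0.0134) = 0.5464.
Step 4 — Bandwidth: Δω = ω₀/Q = 5e+04 rad/s; BW = Δω/(2π) = 7958 Hz.

(a) f₀ = 4348 Hz  (b) Q = 0.5464  (c) BW = 7958 Hz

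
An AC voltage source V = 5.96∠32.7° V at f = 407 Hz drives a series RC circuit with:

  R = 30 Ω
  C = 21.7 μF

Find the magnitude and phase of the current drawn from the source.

Step 1 — Angular frequency: ω = 2π·f = 2π·407 = 2557 rad/s.
Step 2 — Component impedances:
  R: Z = R = 30 Ω
  C: Z = 1/(jωC) = -j/(ω·C) = 0 - j18.02 Ω
Step 3 — Series combination: Z_total = R + C = 30 - j18.02 Ω = 35∠-31.0° Ω.
Step 4 — Source phasor: V = 5.96∠32.7° V = 5.015 + j3.22 V.
Step 5 — Ohm's law: I = V / Z_total = (5.015 + j3.22) / (30 - j18.02) = 0.07548 + j0.1527 A.
Step 6 — Convert to polar: |I| = 0.1703 A, ∠I = 63.7°.

I = 0.1703∠63.7° A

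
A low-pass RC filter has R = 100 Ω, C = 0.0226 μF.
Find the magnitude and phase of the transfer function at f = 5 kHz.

Step 1 — Angular frequency: ω = 2π·5000 = 3.142e+04 rad/s.
Step 2 — Transfer function: H(jω) = 1/(1 + jωRC).
Step 3 — Denominator: 1 + jωRC = 1 + j·3.142e+04·100·2.26e-08 = 1 + j0.071.
Step 4 — H = 0.995 - j0.07064.
Step 5 — Magnitude: |H| = 0.9975 (-0.0 dB); phase: φ = -4.1°.

|H| = 0.9975 (-0.0 dB), φ = -4.1°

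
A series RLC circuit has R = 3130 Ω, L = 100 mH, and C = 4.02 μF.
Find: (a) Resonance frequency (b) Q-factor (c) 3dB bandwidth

Step 1 — Resonance: ω₀ = 1/√(LC) = 1/√(0.1·4.02e-06) = 1577 rad/s.
Step 2 — f₀ = ω₀/(2π) = 251 Hz.
Step 3 — Series Q: Q = ω₀L/R = 1577·0.1/3130 = 0.05039.
Step 4 — Bandwidth: Δω = ω₀/Q = 3.13e+04 rad/s; BW = Δω/(2π) = 4982 Hz.

(a) f₀ = 251 Hz  (b) Q = 0.05039  (c) BW = 4982 Hz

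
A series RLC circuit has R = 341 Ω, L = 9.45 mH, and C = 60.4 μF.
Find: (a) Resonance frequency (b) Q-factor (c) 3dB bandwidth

Step 1 — Resonance: ω₀ = 1/√(LC) = 1/√(0.00945·6.04e-05) = 1324 rad/s.
Step 2 — f₀ = ω₀/(2π) = 210.7 Hz.
Step 3 — Series Q: Q = ω₀L/R = 1324·0.00945/341 = 0.03668.
Step 4 — Bandwidth: Δω = ω₀/Q = 3.608e+04 rad/s; BW = Δω/(2π) = 5743 Hz.

(a) f₀ = 210.7 Hz  (b) Q = 0.03668  (c) BW = 5743 Hz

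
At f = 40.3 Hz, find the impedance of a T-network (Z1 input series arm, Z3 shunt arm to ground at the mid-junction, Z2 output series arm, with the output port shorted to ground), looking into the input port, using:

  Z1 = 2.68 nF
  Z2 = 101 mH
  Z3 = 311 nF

Step 1 — Angular frequency: ω = 2π·f = 2π·40.3 = 253.2 rad/s.
Step 2 — Component impedances:
  Z1: Z = 1/(jωC) = -j/(ω·C) = 0 - j1.474e+06 Ω
  Z2: Z = jωL = j·253.2·0.101 = 0 + j25.57 Ω
  Z3: Z = 1/(jωC) = -j/(ω·C) = 0 - j1.27e+04 Ω
Step 3 — With the output port shorted to ground, the output series arm Z2 runs from the junction to ground; the shunt arm Z3 also runs from the junction to ground. They appear in parallel: Z3 || Z2 = 0 + j25.63 Ω.
Step 4 — Series with input arm Z1: Z_in = Z1 + (Z3 || Z2) = 0 - j1.474e+06 Ω = 1.474e+06∠-90.0° Ω.

Z = 0 - j1.474e+06 Ω = 1.474e+06∠-90.0° Ω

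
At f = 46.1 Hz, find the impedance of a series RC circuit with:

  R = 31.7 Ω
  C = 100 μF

Step 1 — Angular frequency: ω = 2π·f = 2π·46.1 = 289.7 rad/s.
Step 2 — Component impedances:
  R: Z = R = 31.7 Ω
  C: Z = 1/(jωC) = -j/(ω·C) = 0 - j34.52 Ω
Step 3 — Series combination: Z_total = R + C = 31.7 - j34.52 Ω = 46.87∠-47.4° Ω.

Z = 31.7 - j34.52 Ω = 46.87∠-47.4° Ω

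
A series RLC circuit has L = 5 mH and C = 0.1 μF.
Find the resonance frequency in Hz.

Step 1 — Resonance condition Im(Z)=0 gives ω₀ = 1/√(LC).
Step 2 — ω₀ = 1/√(0.005·1e-07) = 4.472e+04 rad/s.
Step 3 — f₀ = ω₀/(2π) = 7118 Hz.

f₀ = 7118 Hz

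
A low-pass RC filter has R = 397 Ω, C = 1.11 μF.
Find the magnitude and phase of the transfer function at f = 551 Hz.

Step 1 — Angular frequency: ω = 2π·551 = 3462 rad/s.
Step 2 — Transfer function: H(jω) = 1/(1 + jωRC).
Step 3 — Denominator: 1 + jωRC = 1 + j·3462·397·1.11e-06 = 1 + j1.526.
Step 4 — H = 0.3005 - j0.4585.
Step 5 — Magnitude: |H| = 0.5482 (-5.2 dB); phase: φ = -56.8°.

|H| = 0.5482 (-5.2 dB), φ = -56.8°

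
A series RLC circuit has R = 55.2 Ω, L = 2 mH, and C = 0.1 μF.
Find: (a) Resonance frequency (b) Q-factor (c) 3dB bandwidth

Step 1 — Resonance: ω₀ = 1/√(LC) = 1/√(0.002·1e-07) = 7.071e+04 rad/s.
Step 2 — f₀ = ω₀/(2π) = 1.125e+04 Hz.
Step 3 — Series Q: Q = ω₀L/R = 7.071e+04·0.002/55.2 = 2.562.
Step 4 — Bandwidth: Δω = ω₀/Q = 2.76e+04 rad/s; BW = Δω/(2π) = 4393 Hz.

(a) f₀ = 1.125e+04 Hz  (b) Q = 2.562  (c) BW = 4393 Hz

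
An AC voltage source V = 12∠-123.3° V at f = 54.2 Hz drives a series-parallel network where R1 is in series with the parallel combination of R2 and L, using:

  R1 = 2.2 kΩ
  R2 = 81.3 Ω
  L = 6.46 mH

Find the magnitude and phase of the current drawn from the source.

Step 1 — Angular frequency: ω = 2π·f = 2π·54.2 = 340.5 rad/s.
Step 2 — Component impedances:
  R1: Z = R = 2200 Ω
  R2: Z = R = 81.3 Ω
  L: Z = jωL = j·340.5·0.00646 = 0 + j2.2 Ω
Step 3 — Parallel branch: R2 || L = 1/(1/R2 + 1/L) = 0.05949 + j2.198 Ω.
Step 4 — Series with R1: Z_total = R1 + (R2 || L) = 2200 + j2.198 Ω = 2200∠0.1° Ω.
Step 5 — Source phasor: V = 12∠-123.3° V = -6.588 - j10.03 V.
Step 6 — Ohm's law: I = V / Z_total = (-6.588 - j10.03) / (2200 + j2.198) = -0.002999 - j0.004556 A.
Step 7 — Convert to polar: |I| = 0.005454 A, ∠I = -123.4°.

I = 0.005454∠-123.4° A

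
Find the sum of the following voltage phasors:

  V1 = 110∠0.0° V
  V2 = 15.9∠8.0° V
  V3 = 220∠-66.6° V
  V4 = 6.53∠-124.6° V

Step 1 — Convert each phasor to rectangular form:
  V1 = 110·(cos(0.0°) + j·sin(0.0°)) = 110 V
  V2 = 15.9·(cos(8.0°) + j·sin(8.0°)) = 15.75 + j2.213 V
  V3 = 220·(cos(-66.6°) + j·sin(-66.6°)) = 87.37 - j201.9 V
  V4 = 6.53·(cos(-124.6°) + j·sin(-124.6°)) = -3.708 - j5.375 V
Step 2 — Sum components: V_total = 209.4 - j205.1 V.
Step 3 — Convert to polar: |V_total| = 293.1 V, ∠V_total = -44.4°.

V_total = 293.1∠-44.4° V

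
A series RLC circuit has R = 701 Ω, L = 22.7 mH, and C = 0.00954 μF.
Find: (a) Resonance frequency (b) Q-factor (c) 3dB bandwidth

Step 1 — Resonance: ω₀ = 1/√(LC) = 1/√(0.0227·9.54e-09) = 6.795e+04 rad/s.
Step 2 — f₀ = ω₀/(2π) = 1.082e+04 Hz.
Step 3 — Series Q: Q = ω₀L/R = 6.795e+04·0.0227/701 = 2.2.
Step 4 — Bandwidth: Δω = ω₀/Q = 3.088e+04 rad/s; BW = Δω/(2π) = 4915 Hz.

(a) f₀ = 1.082e+04 Hz  (b) Q = 2.2  (c) BW = 4915 Hz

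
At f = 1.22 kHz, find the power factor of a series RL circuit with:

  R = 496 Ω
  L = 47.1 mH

Step 1 — Angular frequency: ω = 2π·f = 2π·1220 = 7665 rad/s.
Step 2 — Component impedances:
  R: Z = R = 496 Ω
  L: Z = jωL = j·7665·0.0471 = 0 + j361 Ω
Step 3 — Series combination: Z_total = R + L = 496 + j361 Ω = 613.5∠36.1° Ω.
Step 4 — Power factor: PF = cos(φ) = Re(Z)/|Z| = 496/613.5 = 0.8085.
Step 5 — Type: Im(Z) = 361 ⇒ lagging (phase φ = 36.1°).

PF = 0.8085 (lagging, φ = 36.1°)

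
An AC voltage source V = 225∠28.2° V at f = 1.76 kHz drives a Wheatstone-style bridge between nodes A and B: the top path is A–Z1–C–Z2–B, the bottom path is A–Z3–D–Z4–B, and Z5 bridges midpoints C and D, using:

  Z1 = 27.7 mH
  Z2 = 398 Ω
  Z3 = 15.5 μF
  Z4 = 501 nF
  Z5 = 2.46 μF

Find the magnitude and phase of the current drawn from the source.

Step 1 — Angular frequency: ω = 2π·f = 2π·1760 = 1.106e+04 rad/s.
Step 2 — Component impedances:
  Z1: Z = jωL = j·1.106e+04·0.0277 = 0 + j306.3 Ω
  Z2: Z = R = 398 Ω
  Z3: Z = 1/(jωC) = -j/(ω·C) = 0 - j5.834 Ω
  Z4: Z = 1/(jωC) = -j/(ω·C) = 0 - j180.5 Ω
  Z5: Z = 1/(jωC) = -j/(ω·C) = 0 - j36.76 Ω
Step 3 — Bridge requires nodal analysis (the Z5 bridge couples midpoints C and D, so the two paths cannot be reduced to a simple series/parallel combination). Setting node B to ground and injecting 1 A at node A, the 3-node admittance system at A, C, D solves to V_A = Z_AB = 61.82 - j151.9 Ω = 164∠-67.9° Ω.
Step 4 — Source phasor: V = 225∠28.2° V = 198.3 + j106.3 V.
Step 5 — Ohm's law: I = V / Z_total = (198.3 + j106.3) / (61.82 - j151.9) = -0.1447 + j1.364 A.
Step 6 — Convert to polar: |I| = 1.372 A, ∠I = 96.1°.

I = 1.372∠96.1° A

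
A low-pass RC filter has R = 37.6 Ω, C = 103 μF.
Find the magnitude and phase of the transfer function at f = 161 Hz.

Step 1 — Angular frequency: ω = 2π·161 = 1012 rad/s.
Step 2 — Transfer function: H(jω) = 1/(1 + jωRC).
Step 3 — Denominator: 1 + jωRC = 1 + j·1012·37.6·0.000103 = 1 + j3.918.
Step 4 — H = 0.06117 - j0.2396.
Step 5 — Magnitude: |H| = 0.2473 (-12.1 dB); phase: φ = -75.7°.

|H| = 0.2473 (-12.1 dB), φ = -75.7°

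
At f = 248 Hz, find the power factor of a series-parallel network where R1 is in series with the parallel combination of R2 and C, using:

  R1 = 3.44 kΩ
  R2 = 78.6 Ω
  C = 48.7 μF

Step 1 — Angular frequency: ω = 2π·f = 2π·248 = 1558 rad/s.
Step 2 — Component impedances:
  R1: Z = R = 3440 Ω
  R2: Z = R = 78.6 Ω
  C: Z = 1/(jωC) = -j/(ω·C) = 0 - j13.18 Ω
Step 3 — Parallel branch: R2 || C = 1/(1/R2 + 1/C) = 2.149 - j12.82 Ω.
Step 4 — Series with R1: Z_total = R1 + (R2 || C) = 3442 - j12.82 Ω = 3442∠-0.2° Ω.
Step 5 — Power factor: PF = cos(φ) = Re(Z)/|Z| = 3442/3442 = 1.
Step 6 — Type: Im(Z) = -12.82 ⇒ leading (phase φ = -0.2°).

PF = 1 (leading, φ = -0.2°)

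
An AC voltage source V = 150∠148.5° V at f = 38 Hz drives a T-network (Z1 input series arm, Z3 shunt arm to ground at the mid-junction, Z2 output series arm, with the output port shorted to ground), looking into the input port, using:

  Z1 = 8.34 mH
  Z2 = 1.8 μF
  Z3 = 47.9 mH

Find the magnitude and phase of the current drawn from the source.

Step 1 — Angular frequency: ω = 2π·f = 2π·38 = 238.8 rad/s.
Step 2 — Component impedances:
  Z1: Z = jωL = j·238.8·0.00834 = 0 + j1.991 Ω
  Z2: Z = 1/(jωC) = -j/(ω·C) = 0 - j2327 Ω
  Z3: Z = jωL = j·238.8·0.0479 = 0 + j11.44 Ω
Step 3 — With the output port shorted to ground, the output series arm Z2 runs from the junction to ground; the shunt arm Z3 also runs from the junction to ground. They appear in parallel: Z3 || Z2 = 0 + j11.49 Ω.
Step 4 — Series with input arm Z1: Z_in = Z1 + (Z3 || Z2) = 0 + j13.48 Ω = 13.48∠90.0° Ω.
Step 5 — Source phasor: V = 150∠148.5° V = -127.9 + j78.37 V.
Step 6 — Ohm's law: I = V / Z_total = (-127.9 + j78.37) / (0 + j13.48) = 5.812 + j9.485 A.
Step 7 — Convert to polar: |I| = 11.12 A, ∠I = 58.5°.

I = 11.12∠58.5° A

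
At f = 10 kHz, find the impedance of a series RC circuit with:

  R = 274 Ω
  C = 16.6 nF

Step 1 — Angular frequency: ω = 2π·f = 2π·1e+04 = 6.283e+04 rad/s.
Step 2 — Component impedances:
  R: Z = R = 274 Ω
  C: Z = 1/(jωC) = -j/(ω·C) = 0 - j958.8 Ω
Step 3 — Series combination: Z_total = R + C = 274 - j958.8 Ω = 997.1∠-74.1° Ω.

Z = 274 - j958.8 Ω = 997.1∠-74.1° Ω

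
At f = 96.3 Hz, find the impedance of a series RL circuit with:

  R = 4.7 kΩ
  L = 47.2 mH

Step 1 — Angular frequency: ω = 2π·f = 2π·96.3 = 605.1 rad/s.
Step 2 — Component impedances:
  R: Z = R = 4700 Ω
  L: Z = jωL = j·605.1·0.0472 = 0 + j28.56 Ω
Step 3 — Series combination: Z_total = R + L = 4700 + j28.56 Ω = 4700∠0.3° Ω.

Z = 4700 + j28.56 Ω = 4700∠0.3° Ω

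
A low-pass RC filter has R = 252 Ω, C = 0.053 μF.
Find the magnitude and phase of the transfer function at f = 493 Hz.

Step 1 — Angular frequency: ω = 2π·493 = 3098 rad/s.
Step 2 — Transfer function: H(jω) = 1/(1 + jωRC).
Step 3 — Denominator: 1 + jωRC = 1 + j·3098·252·5.3e-08 = 1 + j0.04137.
Step 4 — H = 0.9983 - j0.0413.
Step 5 — Magnitude: |H| = 0.9991 (-0.0 dB); phase: φ = -2.4°.

|H| = 0.9991 (-0.0 dB), φ = -2.4°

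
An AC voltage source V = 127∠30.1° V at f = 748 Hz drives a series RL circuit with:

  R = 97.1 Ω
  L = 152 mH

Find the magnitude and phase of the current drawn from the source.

Step 1 — Angular frequency: ω = 2π·f = 2π·748 = 4700 rad/s.
Step 2 — Component impedances:
  R: Z = R = 97.1 Ω
  L: Z = jωL = j·4700·0.152 = 0 + j714.4 Ω
Step 3 — Series combination: Z_total = R + L = 97.1 + j714.4 Ω = 720.9∠82.3° Ω.
Step 4 — Source phasor: V = 127∠30.1° V = 109.9 + j63.69 V.
Step 5 — Ohm's law: I = V / Z_total = (109.9 + j63.69) / (97.1 + j714.4) = 0.1081 - j0.1391 A.
Step 6 — Convert to polar: |I| = 0.1762 A, ∠I = -52.2°.

I = 0.1762∠-52.2° A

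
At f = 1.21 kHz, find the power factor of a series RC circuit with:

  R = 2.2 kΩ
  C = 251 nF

Step 1 — Angular frequency: ω = 2π·f = 2π·1210 = 7603 rad/s.
Step 2 — Component impedances:
  R: Z = R = 2200 Ω
  C: Z = 1/(jωC) = -j/(ω·C) = 0 - j524 Ω
Step 3 — Series combination: Z_total = R + C = 2200 - j524 Ω = 2262∠-13.4° Ω.
Step 4 — Power factor: PF = cos(φ) = Re(Z)/|Z| = 2200/2261.6 = 0.9728.
Step 5 — Type: Im(Z) = -524 ⇒ leading (phase φ = -13.4°).

PF = 0.9728 (leading, φ = -13.4°)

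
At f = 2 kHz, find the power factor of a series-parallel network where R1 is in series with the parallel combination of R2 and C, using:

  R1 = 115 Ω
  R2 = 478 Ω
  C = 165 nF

Step 1 — Angular frequency: ω = 2π·f = 2π·2000 = 1.257e+04 rad/s.
Step 2 — Component impedances:
  R1: Z = R = 115 Ω
  R2: Z = R = 478 Ω
  C: Z = 1/(jωC) = -j/(ω·C) = 0 - j482.3 Ω
Step 3 — Parallel branch: R2 || C = 1/(1/R2 + 1/C) = 241.1 - j239 Ω.
Step 4 — Series with R1: Z_total = R1 + (R2 || C) = 356.1 - j239 Ω = 428.9∠-33.9° Ω.
Step 5 — Power factor: PF = cos(φ) = Re(Z)/|Z| = 356.13/428.89 = 0.8304.
Step 6 — Type: Im(Z) = -239 ⇒ leading (phase φ = -33.9°).

PF = 0.8304 (leading, φ = -33.9°)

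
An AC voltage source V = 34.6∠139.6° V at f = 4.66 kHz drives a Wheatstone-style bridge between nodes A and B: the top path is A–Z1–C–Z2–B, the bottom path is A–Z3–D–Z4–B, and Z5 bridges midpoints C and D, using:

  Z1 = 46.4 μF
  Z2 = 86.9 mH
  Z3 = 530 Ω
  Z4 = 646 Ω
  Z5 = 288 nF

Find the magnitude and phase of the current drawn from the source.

Step 1 — Angular frequency: ω = 2π·f = 2π·4660 = 2.928e+04 rad/s.
Step 2 — Component impedances:
  Z1: Z = 1/(jωC) = -j/(ω·C) = 0 - j0.7361 Ω
  Z2: Z = jωL = j·2.928e+04·0.0869 = 0 + j2544 Ω
  Z3: Z = R = 530 Ω
  Z4: Z = R = 646 Ω
  Z5: Z = 1/(jωC) = -j/(ω·C) = 0 - j118.6 Ω
Step 3 — Bridge requires nodal analysis (the Z5 bridge couples midpoints C and D, so the two paths cannot be reduced to a simple series/parallel combination). Setting node B to ground and injecting 1 A at node A, the 3-node admittance system at A, C, D solves to V_A = Z_AB = 683.3 + j69.82 Ω = 686.8∠5.8° Ω.
Step 4 — Source phasor: V = 34.6∠139.6° V = -26.35 + j22.42 V.
Step 5 — Ohm's law: I = V / Z_total = (-26.35 + j22.42) / (683.3 + j69.82) = -0.03485 + j0.03638 A.
Step 6 — Convert to polar: |I| = 0.05038 A, ∠I = 133.8°.

I = 0.05038∠133.8° A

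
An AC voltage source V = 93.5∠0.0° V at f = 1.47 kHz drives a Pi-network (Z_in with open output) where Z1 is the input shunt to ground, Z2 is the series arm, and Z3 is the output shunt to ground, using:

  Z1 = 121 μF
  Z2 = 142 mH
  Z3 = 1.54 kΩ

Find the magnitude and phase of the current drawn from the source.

Step 1 — Angular frequency: ω = 2π·f = 2π·1470 = 9236 rad/s.
Step 2 — Component impedances:
  Z1: Z = 1/(jωC) = -j/(ω·C) = 0 - j0.8948 Ω
  Z2: Z = jωL = j·9236·0.142 = 0 + j1312 Ω
  Z3: Z = R = 1540 Ω
Step 3 — With open output, the series arm Z2 and the output shunt Z3 appear in series to ground: Z2 + Z3 = 1540 + j1312 Ω.
Step 4 — Parallel with input shunt Z1: Z_in = Z1 || (Z2 + Z3) = 0.0003015 - j0.895 Ω = 0.895∠-90.0° Ω.
Step 5 — Source phasor: V = 93.5∠0.0° V = 93.5 V.
Step 6 — Ohm's law: I = V / Z_total = (93.5) / (0.0003015 - j0.895) = 0.03519 + j104.5 A.
Step 7 — Convert to polar: |I| = 104.5 A, ∠I = 90.0°.

I = 104.5∠90.0° A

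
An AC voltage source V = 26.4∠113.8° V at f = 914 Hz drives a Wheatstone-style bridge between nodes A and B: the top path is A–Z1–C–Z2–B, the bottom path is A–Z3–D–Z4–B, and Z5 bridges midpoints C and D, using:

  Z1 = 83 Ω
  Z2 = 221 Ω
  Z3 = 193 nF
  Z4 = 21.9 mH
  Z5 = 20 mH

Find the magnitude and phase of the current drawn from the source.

Step 1 — Angular frequency: ω = 2π·f = 2π·914 = 5743 rad/s.
Step 2 — Component impedances:
  Z1: Z = R = 83 Ω
  Z2: Z = R = 221 Ω
  Z3: Z = 1/(jωC) = -j/(ω·C) = 0 - j902.2 Ω
  Z4: Z = jωL = j·5743·0.0219 = 0 + j125.8 Ω
  Z5: Z = jωL = j·5743·0.02 = 0 + j114.9 Ω
Step 3 — Bridge requires nodal analysis (the Z5 bridge couples midpoints C and D, so the two paths cannot be reduced to a simple series/parallel combination). Setting node B to ground and injecting 1 A at node A, the 3-node admittance system at A, C, D solves to V_A = Z_AB = 217.9 + j87.4 Ω = 234.7∠21.9° Ω.
Step 4 — Source phasor: V = 26.4∠113.8° V = -10.65 + j24.15 V.
Step 5 — Ohm's law: I = V / Z_total = (-10.65 + j24.15) / (217.9 + j87.4) = -0.003808 + j0.1124 A.
Step 6 — Convert to polar: |I| = 0.1125 A, ∠I = 91.9°.

I = 0.1125∠91.9° A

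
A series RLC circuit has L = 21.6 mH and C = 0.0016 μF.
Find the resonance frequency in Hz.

Step 1 — Resonance condition Im(Z)=0 gives ω₀ = 1/√(LC).
Step 2 — ω₀ = 1/√(0.0216·1.6e-09) = 1.701e+05 rad/s.
Step 3 — f₀ = ω₀/(2π) = 2.707e+04 Hz.

f₀ = 2.707e+04 Hz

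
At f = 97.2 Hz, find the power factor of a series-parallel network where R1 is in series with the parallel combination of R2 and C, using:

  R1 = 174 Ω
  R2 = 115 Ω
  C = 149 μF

Step 1 — Angular frequency: ω = 2π·f = 2π·97.2 = 610.7 rad/s.
Step 2 — Component impedances:
  R1: Z = R = 174 Ω
  R2: Z = R = 115 Ω
  C: Z = 1/(jωC) = -j/(ω·C) = 0 - j10.99 Ω
Step 3 — Parallel branch: R2 || C = 1/(1/R2 + 1/C) = 1.041 - j10.89 Ω.
Step 4 — Series with R1: Z_total = R1 + (R2 || C) = 175 - j10.89 Ω = 175.4∠-3.6° Ω.
Step 5 — Power factor: PF = cos(φ) = Re(Z)/|Z| = 175.04/175.38 = 0.9981.
Step 6 — Type: Im(Z) = -10.89 ⇒ leading (phase φ = -3.6°).

PF = 0.9981 (leading, φ = -3.6°)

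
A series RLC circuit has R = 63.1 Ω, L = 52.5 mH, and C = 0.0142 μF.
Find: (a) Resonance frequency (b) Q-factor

Step 1 — Resonance condition Im(Z)=0 gives ω₀ = 1/√(LC).
Step 2 — ω₀ = 1/√(0.0525·1.42e-08) = 3.662e+04 rad/s.
Step 3 — f₀ = ω₀/(2π) = 5829 Hz.
Step 4 — Series Q: Q = ω₀L/R = 3.662e+04·0.0525/63.1 = 30.47.

(a) f₀ = 5829 Hz  (b) Q = 30.47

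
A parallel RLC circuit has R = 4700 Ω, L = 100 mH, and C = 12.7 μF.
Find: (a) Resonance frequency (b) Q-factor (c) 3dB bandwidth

Step 1 — Resonance: ω₀ = 1/√(LC) = 1/√(0.1·1.27e-05) = 887.4 rad/s.
Step 2 — f₀ = ω₀/(2π) = 141.2 Hz.
Step 3 — Parallel Q: Q = R/(ω₀L) = 4700/(887.4·0.1) = 52.97.
Step 4 — Bandwidth: Δω = ω₀/Q = 16.75 rad/s; BW = Δω/(2π) = 2.666 Hz.

(a) f₀ = 141.2 Hz  (b) Q = 52.97  (c) BW = 2.666 Hz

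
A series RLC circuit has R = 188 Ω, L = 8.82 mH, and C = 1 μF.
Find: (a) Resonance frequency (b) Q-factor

Step 1 — Resonance condition Im(Z)=0 gives ω₀ = 1/√(LC).
Step 2 — ω₀ = 1/√(0.00882·1e-06) = 1.065e+04 rad/s.
Step 3 — f₀ = ω₀/(2π) = 1695 Hz.
Step 4 — Series Q: Q = ω₀L/R = 1.065e+04·0.00882/188 = 0.4995.

(a) f₀ = 1695 Hz  (b) Q = 0.4995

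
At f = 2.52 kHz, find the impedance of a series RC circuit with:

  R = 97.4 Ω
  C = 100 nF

Step 1 — Angular frequency: ω = 2π·f = 2π·2520 = 1.583e+04 rad/s.
Step 2 — Component impedances:
  R: Z = R = 97.4 Ω
  C: Z = 1/(jωC) = -j/(ω·C) = 0 - j631.6 Ω
Step 3 — Series combination: Z_total = R + C = 97.4 - j631.6 Ω = 639∠-81.2° Ω.

Z = 97.4 - j631.6 Ω = 639∠-81.2° Ω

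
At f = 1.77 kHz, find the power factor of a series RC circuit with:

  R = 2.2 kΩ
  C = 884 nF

Step 1 — Angular frequency: ω = 2π·f = 2π·1770 = 1.112e+04 rad/s.
Step 2 — Component impedances:
  R: Z = R = 2200 Ω
  C: Z = 1/(jωC) = -j/(ω·C) = 0 - j101.7 Ω
Step 3 — Series combination: Z_total = R + C = 2200 - j101.7 Ω = 2202∠-2.6° Ω.
Step 4 — Power factor: PF = cos(φ) = Re(Z)/|Z| = 2200/2202.4 = 0.9989.
Step 5 — Type: Im(Z) = -101.7 ⇒ leading (phase φ = -2.6°).

PF = 0.9989 (leading, φ = -2.6°)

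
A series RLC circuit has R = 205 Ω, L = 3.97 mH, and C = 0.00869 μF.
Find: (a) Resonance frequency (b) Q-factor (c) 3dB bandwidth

Step 1 — Resonance condition Im(Z)=0 gives ω₀ = 1/√(LC).
Step 2 — ω₀ = 1/√(0.00397·8.69e-09) = 1.703e+05 rad/s.
Step 3 — f₀ = ω₀/(2π) = 2.71e+04 Hz.
Step 4 — Series Q: Q = ω₀L/R = 1.703e+05·0.00397/205 = 3.297.
Step 5 — 3dB bandwidth: Δω = ω₀/Q = 5.164e+04 rad/s; BW = Δω/(2π) = 8218 Hz.

(a) f₀ = 2.71e+04 Hz  (b) Q = 3.297  (c) BW = 8218 Hz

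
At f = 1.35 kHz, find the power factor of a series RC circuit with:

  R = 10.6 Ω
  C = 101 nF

Step 1 — Angular frequency: ω = 2π·f = 2π·1350 = 8482 rad/s.
Step 2 — Component impedances:
  R: Z = R = 10.6 Ω
  C: Z = 1/(jωC) = -j/(ω·C) = 0 - j1167 Ω
Step 3 — Series combination: Z_total = R + C = 10.6 - j1167 Ω = 1167∠-89.5° Ω.
Step 4 — Power factor: PF = cos(φ) = Re(Z)/|Z| = 10.6/1167.3 = 0.009081.
Step 5 — Type: Im(Z) = -1167 ⇒ leading (phase φ = -89.5°).

PF = 0.009081 (leading, φ = -89.5°)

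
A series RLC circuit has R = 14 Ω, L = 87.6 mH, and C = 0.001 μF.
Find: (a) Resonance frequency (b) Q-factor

Step 1 — Resonance condition Im(Z)=0 gives ω₀ = 1/√(LC).
Step 2 — ω₀ = 1/√(0.0876·1e-09) = 1.068e+05 rad/s.
Step 3 — f₀ = ω₀/(2π) = 1.7e+04 Hz.
Step 4 — Series Q: Q = ω₀L/R = 1.068e+05·0.0876/14 = 668.5.

(a) f₀ = 1.7e+04 Hz  (b) Q = 668.5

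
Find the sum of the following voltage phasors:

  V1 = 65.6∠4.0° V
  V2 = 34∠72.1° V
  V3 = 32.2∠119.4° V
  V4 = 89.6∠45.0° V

Step 1 — Convert each phasor to rectangular form:
  V1 = 65.6·(cos(4.0°) + j·sin(4.0°)) = 65.44 + j4.576 V
  V2 = 34·(cos(72.1°) + j·sin(72.1°)) = 10.45 + j32.35 V
  V3 = 32.2·(cos(119.4°) + j·sin(119.4°)) = -15.81 + j28.05 V
  V4 = 89.6·(cos(45.0°) + j·sin(45.0°)) = 63.36 + j63.36 V
Step 2 — Sum components: V_total = 123.4 + j128.3 V.
Step 3 — Convert to polar: |V_total| = 178.1 V, ∠V_total = 46.1°.

V_total = 178.1∠46.1° V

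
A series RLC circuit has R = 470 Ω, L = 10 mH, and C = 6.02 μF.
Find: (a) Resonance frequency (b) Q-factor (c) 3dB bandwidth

Step 1 — Resonance: ω₀ = 1/√(LC) = 1/√(0.01·6.02e-06) = 4076 rad/s.
Step 2 — f₀ = ω₀/(2π) = 648.7 Hz.
Step 3 — Series Q: Q = ω₀L/R = 4076·0.01/470 = 0.08672.
Step 4 — Bandwidth: Δω = ω₀/Q = 4.7e+04 rad/s; BW = Δω/(2π) = 7480 Hz.

(a) f₀ = 648.7 Hz  (b) Q = 0.08672  (c) BW = 7480 Hz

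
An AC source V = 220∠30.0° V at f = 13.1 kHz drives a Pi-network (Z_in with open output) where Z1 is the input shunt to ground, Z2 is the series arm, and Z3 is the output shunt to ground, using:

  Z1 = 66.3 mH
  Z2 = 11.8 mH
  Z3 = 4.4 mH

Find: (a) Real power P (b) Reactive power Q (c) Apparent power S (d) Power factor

Step 1 — Angular frequency: ω = 2π·f = 2π·1.31e+04 = 8.231e+04 rad/s.
Step 2 — Component impedances:
  Z1: Z = jωL = j·8.231e+04·0.0663 = 0 + j5457 Ω
  Z2: Z = jωL = j·8.231e+04·0.0118 = 0 + j971.3 Ω
  Z3: Z = jωL = j·8.231e+04·0.0044 = 0 + j362.2 Ω
Step 3 — With open output, the series arm Z2 and the output shunt Z3 appear in series to ground: Z2 + Z3 = 0 + j1333 Ω.
Step 4 — Parallel with input shunt Z1: Z_in = Z1 || (Z2 + Z3) = 0 + j1072 Ω = 1072∠90.0° Ω.
Step 5 — Source phasor: V = 220∠30.0° V = 190.5 + j110 V.
Step 6 — Current: I = V / Z = 0.1027 - j0.1778 A = 0.2053∠-60.0° A.
Step 7 — Complex power: S = V·I* = 0 + j45.17 VA.
Step 8 — Real power: P = Re(S) = 0 W.
Step 9 — Reactive power: Q = Im(S) = 45.17 VAR.
Step 10 — Apparent power: |S| = 45.17 VA.
Step 11 — Power factor: PF = P/|S| = 0 (lagging).

(a) P = 0 W  (b) Q = 45.17 VAR  (c) S = 45.17 VA  (d) PF = 0 (lagging)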